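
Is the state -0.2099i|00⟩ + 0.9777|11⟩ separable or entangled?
Entangled

Writing the state as a|00⟩ + b|01⟩ + c|10⟩ + d|11⟩, it is a product state iff ad − bc = 0.
Here (a, b, c, d) = (-0.2099i, 0, 0, 0.9777): ad − bc = (-0.2099i)(0.9777) − (0)(0) = -0.2052i ≠ 0, so the state is entangled.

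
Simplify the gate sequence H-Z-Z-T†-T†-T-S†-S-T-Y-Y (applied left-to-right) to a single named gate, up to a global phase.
H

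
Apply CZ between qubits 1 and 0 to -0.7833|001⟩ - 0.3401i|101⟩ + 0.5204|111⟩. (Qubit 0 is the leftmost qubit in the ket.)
-0.7833|001⟩ - 0.3401i|101⟩ - 0.5204|111⟩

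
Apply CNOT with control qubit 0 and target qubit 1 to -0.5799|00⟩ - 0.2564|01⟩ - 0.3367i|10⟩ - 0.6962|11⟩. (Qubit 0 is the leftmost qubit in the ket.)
-0.5799|00⟩ - 0.2564|01⟩ - 0.6962|10⟩ - 0.3367i|11⟩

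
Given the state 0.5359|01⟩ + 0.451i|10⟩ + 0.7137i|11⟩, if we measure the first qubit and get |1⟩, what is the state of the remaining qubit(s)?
0.5342i|0⟩ + 0.8454i|1⟩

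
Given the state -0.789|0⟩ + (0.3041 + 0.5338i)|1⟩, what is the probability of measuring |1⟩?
0.3774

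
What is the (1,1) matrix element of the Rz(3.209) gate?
(-0.0337 + 0.9994i)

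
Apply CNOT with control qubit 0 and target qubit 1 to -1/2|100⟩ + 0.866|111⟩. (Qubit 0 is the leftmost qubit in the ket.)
0.866|101⟩ - 1/2|110⟩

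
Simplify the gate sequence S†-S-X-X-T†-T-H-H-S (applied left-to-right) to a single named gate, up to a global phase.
S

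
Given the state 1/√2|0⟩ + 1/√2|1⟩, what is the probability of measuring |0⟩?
1/2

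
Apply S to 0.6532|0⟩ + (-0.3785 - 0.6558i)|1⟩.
0.6532|0⟩ + (0.6558 - 0.3785i)|1⟩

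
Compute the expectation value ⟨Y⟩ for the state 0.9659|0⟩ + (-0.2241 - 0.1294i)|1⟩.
-0.25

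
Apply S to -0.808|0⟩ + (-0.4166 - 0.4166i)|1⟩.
-0.808|0⟩ + (0.4166 - 0.4166i)|1⟩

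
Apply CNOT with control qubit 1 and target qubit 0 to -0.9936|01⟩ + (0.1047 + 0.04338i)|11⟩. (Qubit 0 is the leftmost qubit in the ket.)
(0.1047 + 0.04338i)|01⟩ - 0.9936|11⟩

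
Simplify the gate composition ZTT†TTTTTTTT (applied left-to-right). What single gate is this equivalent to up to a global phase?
Z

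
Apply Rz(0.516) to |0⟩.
(0.9669 - 0.2551i)|0⟩

Rz(0.516) = [[e^(−iθ/2), 0], [0, e^(iθ/2)]] with e^(±iθ/2) = cos(θ/2) ± i·sin(θ/2); θ = 0.516, cos(θ/2) ≈ 0.966902, sin(θ/2) ≈ 0.255147.
With a = amp(|0⟩) = 1 and b = amp(|1⟩) = 0:
new amp(|0⟩) = (0.966902 - 0.255147i)·a = (0.9669 - 0.2551i)
new amp(|1⟩) = (0.966902 + 0.255147i)·b = 0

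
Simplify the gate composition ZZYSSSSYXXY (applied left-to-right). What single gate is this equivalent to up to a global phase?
Y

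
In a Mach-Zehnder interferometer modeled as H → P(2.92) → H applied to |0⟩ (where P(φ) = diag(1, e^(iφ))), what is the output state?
(0.01223 + 0.1099i)|0⟩ + (0.9878 - 0.1099i)|1⟩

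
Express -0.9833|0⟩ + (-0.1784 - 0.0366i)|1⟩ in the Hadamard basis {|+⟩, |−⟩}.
(-0.8214 - 0.02588i)|+⟩ + (-0.5692 + 0.02588i)|−⟩

With |ψ⟩ = α|0⟩ + β|1⟩, the Hadamard-basis coefficients are ⟨+|ψ⟩ = (α + β)/√2 and ⟨−|ψ⟩ = (α − β)/√2.
Here α = -0.9833, β = (-0.1784 - 0.0366i): (α + β)/√2 = (-0.8214 - 0.02588i), (α − β)/√2 = (-0.5692 + 0.02588i).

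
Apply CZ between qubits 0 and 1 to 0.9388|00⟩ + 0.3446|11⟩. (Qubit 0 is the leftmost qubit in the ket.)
0.9388|00⟩ - 0.3446|11⟩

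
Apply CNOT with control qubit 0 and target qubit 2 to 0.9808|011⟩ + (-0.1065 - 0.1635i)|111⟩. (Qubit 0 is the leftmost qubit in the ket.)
0.9808|011⟩ + (-0.1065 - 0.1635i)|110⟩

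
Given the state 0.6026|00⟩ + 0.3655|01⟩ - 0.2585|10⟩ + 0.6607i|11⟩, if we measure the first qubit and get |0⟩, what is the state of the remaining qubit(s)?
0.855|0⟩ + 0.5186|1⟩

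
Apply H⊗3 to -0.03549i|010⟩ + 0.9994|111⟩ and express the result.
(0.3533 - 0.01255i)|000⟩ + (-0.3533 - 0.01255i)|001⟩ + (-0.3533 + 0.01255i)|010⟩ + (0.3533 + 0.01255i)|011⟩ + (-0.3533 - 0.01255i)|100⟩ + (0.3533 - 0.01255i)|101⟩ + (0.3533 + 0.01255i)|110⟩ + (-0.3533 + 0.01255i)|111⟩

H⊗3 gives amp(|y⟩) = (1/2√2) Σ_x (−1)^(x·y) amp(|x⟩), where x·y is the number of positions in which both x and y have a 1.
|000⟩: (-0.03549i + 0.9994)/(2√2) = (0.3533 - 0.01255i)
|001⟩: (-0.03549i - 0.9994)/(2√2) = (-0.3533 - 0.01255i)
|010⟩: (0.03549i - 0.9994)/(2√2) = (-0.3533 + 0.01255i)
|011⟩: (0.03549i + 0.9994)/(2√2) = (0.3533 + 0.01255i)
|100⟩: (-0.03549i - 0.9994)/(2√2) = (-0.3533 - 0.01255i)
|101⟩: (-0.03549i + 0.9994)/(2√2) = (0.3533 - 0.01255i)
|110⟩: (0.03549i + 0.9994)/(2√2) = (0.3533 + 0.01255i)
|111⟩: (0.03549i - 0.9994)/(2√2) = (-0.3533 + 0.01255i)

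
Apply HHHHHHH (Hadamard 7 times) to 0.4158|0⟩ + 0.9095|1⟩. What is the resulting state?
0.9371|0⟩ - 0.3491|1⟩

H² = I, so H^7 = H: a single Hadamard. With (a, b) = (0.4158, 0.9095), H gives ((a + b)/√2, (a − b)/√2) = (0.9371, -0.3491).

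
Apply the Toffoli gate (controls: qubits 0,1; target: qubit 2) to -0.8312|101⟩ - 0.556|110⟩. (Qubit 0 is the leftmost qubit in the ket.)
-0.8312|101⟩ - 0.556|111⟩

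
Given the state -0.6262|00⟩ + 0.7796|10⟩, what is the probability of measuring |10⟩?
0.6078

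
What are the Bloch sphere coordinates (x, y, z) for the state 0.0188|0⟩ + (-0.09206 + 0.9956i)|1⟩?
(-0.003461, 0.03743, -0.9993)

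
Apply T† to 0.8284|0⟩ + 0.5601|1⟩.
0.8284|0⟩ + (0.3961 - 0.3961i)|1⟩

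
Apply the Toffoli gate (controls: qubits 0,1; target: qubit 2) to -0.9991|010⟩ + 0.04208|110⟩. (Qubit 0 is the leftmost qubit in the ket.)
-0.9991|010⟩ + 0.04208|111⟩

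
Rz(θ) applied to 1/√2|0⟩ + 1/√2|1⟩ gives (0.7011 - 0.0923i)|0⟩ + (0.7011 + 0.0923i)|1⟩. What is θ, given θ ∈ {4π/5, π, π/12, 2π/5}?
π/12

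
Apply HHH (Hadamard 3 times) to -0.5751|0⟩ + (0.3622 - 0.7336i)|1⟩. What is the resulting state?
(-0.1505 - 0.5187i)|0⟩ + (-0.6628 + 0.5187i)|1⟩

H² = I, so H^3 = H: a single Hadamard. With (a, b) = (-0.5751, (0.3622 - 0.7336i)), H gives ((a + b)/√2, (a − b)/√2) = ((-0.1505 - 0.5187i), (-0.6628 + 0.5187i)).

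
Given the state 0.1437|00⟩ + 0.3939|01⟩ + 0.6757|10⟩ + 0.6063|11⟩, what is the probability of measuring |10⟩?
0.4566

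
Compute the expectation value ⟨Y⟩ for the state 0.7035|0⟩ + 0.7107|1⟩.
0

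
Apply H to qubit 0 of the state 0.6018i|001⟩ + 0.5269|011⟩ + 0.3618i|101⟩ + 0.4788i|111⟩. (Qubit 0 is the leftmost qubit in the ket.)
0.6814i|001⟩ + (0.3726 + 0.3386i)|011⟩ + 0.1697i|101⟩ + (0.3726 - 0.3386i)|111⟩

H on qubit 0 mixes each pair of kets that differ only in qubit 0: amplitudes (a, b) of (|…0…⟩, |…1…⟩) become ((a + b)/√2, (a − b)/√2). Kets absent from the input have amplitude 0.
(|001⟩, |101⟩): (a, b) = (0.6018i, 0.3618i) → (0.6814i, 0.1697i)
(|011⟩, |111⟩): (a, b) = (0.5269, 0.4788i) → ((0.3726 + 0.3386i), (0.3726 - 0.3386i))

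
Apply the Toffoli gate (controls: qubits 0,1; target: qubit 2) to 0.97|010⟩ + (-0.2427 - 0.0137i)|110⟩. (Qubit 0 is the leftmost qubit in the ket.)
0.97|010⟩ + (-0.2427 - 0.0137i)|111⟩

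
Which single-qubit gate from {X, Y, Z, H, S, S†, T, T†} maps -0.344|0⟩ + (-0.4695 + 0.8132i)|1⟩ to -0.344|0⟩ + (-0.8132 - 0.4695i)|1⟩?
S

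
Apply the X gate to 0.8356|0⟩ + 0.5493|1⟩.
0.5493|0⟩ + 0.8356|1⟩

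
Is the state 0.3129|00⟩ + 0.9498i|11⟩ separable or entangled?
Entangled

Writing the state as a|00⟩ + b|01⟩ + c|10⟩ + d|11⟩, it is a product state iff ad − bc = 0.
Here (a, b, c, d) = (0.3129, 0, 0, 0.9498i): ad − bc = (0.3129)(0.9498i) − (0)(0) = 0.2972i ≠ 0, so the state is entangled.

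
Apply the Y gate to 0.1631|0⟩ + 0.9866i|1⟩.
0.9866|0⟩ + 0.1631i|1⟩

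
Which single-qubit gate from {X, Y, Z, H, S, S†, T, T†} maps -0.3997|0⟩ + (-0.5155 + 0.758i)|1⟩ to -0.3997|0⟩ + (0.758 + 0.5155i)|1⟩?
S†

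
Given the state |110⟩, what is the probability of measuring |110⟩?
1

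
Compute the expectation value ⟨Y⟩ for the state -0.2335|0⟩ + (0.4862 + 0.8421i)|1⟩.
-0.3933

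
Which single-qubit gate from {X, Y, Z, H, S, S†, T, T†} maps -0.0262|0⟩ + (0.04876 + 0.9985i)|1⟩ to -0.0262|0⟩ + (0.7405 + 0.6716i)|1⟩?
T†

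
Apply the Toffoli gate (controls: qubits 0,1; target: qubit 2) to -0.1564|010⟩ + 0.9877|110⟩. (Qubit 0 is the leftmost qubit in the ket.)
-0.1564|010⟩ + 0.9877|111⟩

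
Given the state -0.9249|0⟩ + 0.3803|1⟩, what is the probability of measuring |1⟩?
0.1446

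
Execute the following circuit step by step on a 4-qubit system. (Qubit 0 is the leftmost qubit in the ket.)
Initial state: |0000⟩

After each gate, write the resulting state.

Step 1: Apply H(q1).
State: 1/√2|0000⟩ + 1/√2|0100⟩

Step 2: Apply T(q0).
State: 1/√2|0000⟩ + 1/√2|0100⟩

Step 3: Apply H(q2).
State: 1/2|0000⟩ + 1/2|0010⟩ + 1/2|0100⟩ + 1/2|0110⟩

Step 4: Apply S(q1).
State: 1/2|0000⟩ + 1/2|0010⟩ + (1/2)i|0100⟩ + (1/2)i|0110⟩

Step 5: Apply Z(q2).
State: 1/2|0000⟩ - 1/2|0010⟩ + (1/2)i|0100⟩ - (1/2)i|0110⟩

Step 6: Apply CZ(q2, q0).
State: 1/2|0000⟩ - 1/2|0010⟩ + (1/2)i|0100⟩ - (1/2)i|0110⟩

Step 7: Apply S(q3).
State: 1/2|0000⟩ - 1/2|0010⟩ + (1/2)i|0100⟩ - (1/2)i|0110⟩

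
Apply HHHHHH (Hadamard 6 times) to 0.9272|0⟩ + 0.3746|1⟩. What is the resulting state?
0.9272|0⟩ + 0.3746|1⟩

H² = I, so an even number of Hadamards cancels: H^6 = I and the state is unchanged.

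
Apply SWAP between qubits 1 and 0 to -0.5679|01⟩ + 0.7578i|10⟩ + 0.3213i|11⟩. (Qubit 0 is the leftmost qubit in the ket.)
0.7578i|01⟩ - 0.5679|10⟩ + 0.3213i|11⟩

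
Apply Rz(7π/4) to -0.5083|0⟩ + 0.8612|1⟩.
(0.4696 + 0.1945i)|0⟩ + (-0.7956 + 0.3296i)|1⟩

Rz(7π/4) = [[e^(−iθ/2), 0], [0, e^(iθ/2)]] with e^(±iθ/2) = cos(θ/2) ± i·sin(θ/2); θ = 7π/4, cos(θ/2) ≈ -0.92388, sin(θ/2) ≈ 0.382683.
With a = amp(|0⟩) = -0.5083 and b = amp(|1⟩) = 0.8612:
new amp(|0⟩) = (-0.92388 - 0.382683i)·a = (0.4696 + 0.1945i)
new amp(|1⟩) = (-0.92388 + 0.382683i)·b = (-0.7956 + 0.3296i)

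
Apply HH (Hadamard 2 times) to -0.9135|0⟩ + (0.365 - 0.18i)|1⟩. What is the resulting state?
-0.9135|0⟩ + (0.365 - 0.18i)|1⟩

H² = I, so an even number of Hadamards cancels: H^2 = I and the state is unchanged.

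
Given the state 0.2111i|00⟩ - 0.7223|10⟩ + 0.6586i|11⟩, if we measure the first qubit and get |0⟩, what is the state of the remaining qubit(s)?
i|0⟩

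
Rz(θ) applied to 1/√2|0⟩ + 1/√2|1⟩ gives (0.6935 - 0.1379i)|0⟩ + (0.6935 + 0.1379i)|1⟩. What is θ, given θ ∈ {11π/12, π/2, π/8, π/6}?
π/8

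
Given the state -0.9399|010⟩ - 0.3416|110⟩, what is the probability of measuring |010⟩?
0.8834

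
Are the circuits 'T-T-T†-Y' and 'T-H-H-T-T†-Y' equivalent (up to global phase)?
Yes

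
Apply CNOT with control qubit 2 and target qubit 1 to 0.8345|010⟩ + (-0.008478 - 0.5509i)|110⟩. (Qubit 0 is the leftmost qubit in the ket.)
0.8345|010⟩ + (-0.008478 - 0.5509i)|110⟩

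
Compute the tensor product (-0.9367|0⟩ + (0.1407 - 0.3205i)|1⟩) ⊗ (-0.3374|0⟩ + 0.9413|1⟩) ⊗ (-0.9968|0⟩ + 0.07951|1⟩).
-0.315|000⟩ + 0.02513|001⟩ + 0.8789|010⟩ - 0.07011|011⟩ + (0.04732 - 0.1078i)|100⟩ + (-0.003775 + 0.008598i)|101⟩ + (-0.132 + 0.3007i)|110⟩ + (0.01053 - 0.02399i)|111⟩

amp(|b₁b₂…⟩) = product of the factor amplitudes for bits b₁, b₂, …; only kets whose every factor amplitude is nonzero survive.
|000⟩: (-0.9367)(-0.3374)(-0.9968) = -0.315
|001⟩: (-0.9367)(-0.3374)(0.07951) = 0.02513
|010⟩: (-0.9367)(0.9413)(-0.9968) = 0.8789
|011⟩: (-0.9367)(0.9413)(0.07951) = -0.07011
|100⟩: (0.1407 - 0.3205i)(-0.3374)(-0.9968) = (0.04732 - 0.1078i)
|101⟩: (0.1407 - 0.3205i)(-0.3374)(0.07951) = (-0.003775 + 0.008598i)
|110⟩: (0.1407 - 0.3205i)(0.9413)(-0.9968) = (-0.132 + 0.3007i)
|111⟩: (0.1407 - 0.3205i)(0.9413)(0.07951) = (0.01053 - 0.02399i)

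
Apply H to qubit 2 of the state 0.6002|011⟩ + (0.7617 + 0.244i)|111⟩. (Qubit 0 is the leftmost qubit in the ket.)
0.4244|010⟩ - 0.4244|011⟩ + (0.5386 + 0.1725i)|110⟩ + (-0.5386 - 0.1725i)|111⟩

H on qubit 2 mixes each pair of kets that differ only in qubit 2: amplitudes (a, b) of (|…0…⟩, |…1…⟩) become ((a + b)/√2, (a − b)/√2). Kets absent from the input have amplitude 0.
(|010⟩, |011⟩): (a, b) = (0, 0.6002) → (0.4244, -0.4244)
(|110⟩, |111⟩): (a, b) = (0, (0.7617 + 0.244i)) → ((0.5386 + 0.1725i), (-0.5386 - 0.1725i))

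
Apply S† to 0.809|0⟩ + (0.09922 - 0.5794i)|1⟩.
0.809|0⟩ + (-0.5794 - 0.09922i)|1⟩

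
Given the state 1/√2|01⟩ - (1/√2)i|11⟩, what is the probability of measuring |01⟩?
1/2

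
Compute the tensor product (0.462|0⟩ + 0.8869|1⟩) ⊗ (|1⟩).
0.462|01⟩ + 0.8869|11⟩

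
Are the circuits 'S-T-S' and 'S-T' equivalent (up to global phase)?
No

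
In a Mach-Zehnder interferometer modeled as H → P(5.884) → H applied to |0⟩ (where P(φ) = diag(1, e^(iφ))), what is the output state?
(0.9607 - 0.1943i)|0⟩ + (0.03931 + 0.1943i)|1⟩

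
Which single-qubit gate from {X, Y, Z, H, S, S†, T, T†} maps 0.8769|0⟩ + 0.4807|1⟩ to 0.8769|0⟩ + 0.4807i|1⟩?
S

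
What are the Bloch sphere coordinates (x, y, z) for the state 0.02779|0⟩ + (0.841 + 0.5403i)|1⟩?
(0.04674, 0.03003, -0.9984)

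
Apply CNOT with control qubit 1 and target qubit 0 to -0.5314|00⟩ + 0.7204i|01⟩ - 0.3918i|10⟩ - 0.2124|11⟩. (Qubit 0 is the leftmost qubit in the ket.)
-0.5314|00⟩ - 0.2124|01⟩ - 0.3918i|10⟩ + 0.7204i|11⟩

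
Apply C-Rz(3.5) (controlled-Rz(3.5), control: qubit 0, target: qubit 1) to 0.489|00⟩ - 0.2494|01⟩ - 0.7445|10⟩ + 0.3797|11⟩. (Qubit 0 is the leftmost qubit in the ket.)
0.489|00⟩ - 0.2494|01⟩ + (0.1327 + 0.7326i)|10⟩ + (-0.06768 + 0.3736i)|11⟩

C-Rz(3.5) leaves the control-|0⟩ kets |00⟩, |01⟩ unchanged and applies Rz(3.5) to qubit 1 on the control-|1⟩ pair (|10⟩, |11⟩).
Rz(3.5) = [[e^(−iθ/2), 0], [0, e^(iθ/2)]] with e^(±iθ/2) = cos(θ/2) ± i·sin(θ/2); θ = 3.5, cos(θ/2) ≈ -0.178246, sin(θ/2) ≈ 0.983986.
With a = amp(|10⟩) = -0.7445 and b = amp(|11⟩) = 0.3797:
new amp(|10⟩) = (-0.178246 - 0.983986i)·a = (0.1327 + 0.7326i)
new amp(|11⟩) = (-0.178246 + 0.983986i)·b = (-0.06768 + 0.3736i)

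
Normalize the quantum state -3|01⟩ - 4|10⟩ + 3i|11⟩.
-0.5145|01⟩ - 0.686|10⟩ + 0.5145i|11⟩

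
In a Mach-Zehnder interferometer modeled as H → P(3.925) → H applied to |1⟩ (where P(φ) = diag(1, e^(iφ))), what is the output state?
(0.8543 + 0.3528i)|0⟩ + (0.1457 - 0.3528i)|1⟩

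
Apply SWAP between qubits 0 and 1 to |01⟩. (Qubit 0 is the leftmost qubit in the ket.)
|10⟩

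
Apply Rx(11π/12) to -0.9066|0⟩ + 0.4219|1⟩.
(-0.1183 - 0.4183i)|0⟩ + (0.05507 + 0.8988i)|1⟩

Rx(11π/12) = [[cos(θ/2), −i·sin(θ/2)], [−i·sin(θ/2), cos(θ/2)]]; θ = 11π/12, cos(θ/2) ≈ 0.130526, sin(θ/2) ≈ 0.991445.
With a = amp(|0⟩) = -0.9066 and b = amp(|1⟩) = 0.4219:
new amp(|0⟩) = (0.130526)·a + (-0.991445i)·b = (-0.1183 - 0.4183i)
new amp(|1⟩) = (-0.991445i)·a + (0.130526)·b = (0.05507 + 0.8988i)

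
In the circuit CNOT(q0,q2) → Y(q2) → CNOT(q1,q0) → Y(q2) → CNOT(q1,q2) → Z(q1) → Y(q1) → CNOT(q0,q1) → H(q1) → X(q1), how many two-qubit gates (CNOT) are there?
4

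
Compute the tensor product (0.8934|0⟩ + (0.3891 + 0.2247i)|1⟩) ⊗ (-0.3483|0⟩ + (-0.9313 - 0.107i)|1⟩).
-0.3112|00⟩ + (-0.832 - 0.09559i)|01⟩ + (-0.1355 - 0.07826i)|10⟩ + (-0.3383 - 0.2509i)|11⟩

amp(|b₁b₂…⟩) = product of the factor amplitudes for bits b₁, b₂, …; only kets whose every factor amplitude is nonzero survive.
|00⟩: (0.8934)(-0.3483) = -0.3112
|01⟩: (0.8934)(-0.9313 - 0.107i) = (-0.832 - 0.09559i)
|10⟩: (0.3891 + 0.2247i)(-0.3483) = (-0.1355 - 0.07826i)
|11⟩: (0.3891 + 0.2247i)(-0.9313 - 0.107i) = (-0.3383 - 0.2509i)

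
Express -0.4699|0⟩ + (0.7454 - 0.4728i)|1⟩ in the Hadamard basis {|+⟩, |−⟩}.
(0.1948 - 0.3343i)|+⟩ + (-0.8593 + 0.3343i)|−⟩

With |ψ⟩ = α|0⟩ + β|1⟩, the Hadamard-basis coefficients are ⟨+|ψ⟩ = (α + β)/√2 and ⟨−|ψ⟩ = (α − β)/√2.
Here α = -0.4699, β = (0.7454 - 0.4728i): (α + β)/√2 = (0.1948 - 0.3343i), (α − β)/√2 = (-0.8593 + 0.3343i).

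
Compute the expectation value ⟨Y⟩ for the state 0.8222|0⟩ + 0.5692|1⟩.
0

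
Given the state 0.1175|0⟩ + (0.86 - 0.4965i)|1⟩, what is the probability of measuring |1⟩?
0.9861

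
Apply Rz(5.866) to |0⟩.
(-0.9783 - 0.2071i)|0⟩

Rz(5.866) = [[e^(−iθ/2), 0], [0, e^(iθ/2)]] with e^(±iθ/2) = cos(θ/2) ± i·sin(θ/2); θ = 5.866, cos(θ/2) ≈ -0.978323, sin(θ/2) ≈ 0.207083.
With a = amp(|0⟩) = 1 and b = amp(|1⟩) = 0:
new amp(|0⟩) = (-0.978323 - 0.207083i)·a = (-0.9783 - 0.2071i)
new amp(|1⟩) = (-0.978323 + 0.207083i)·b = 0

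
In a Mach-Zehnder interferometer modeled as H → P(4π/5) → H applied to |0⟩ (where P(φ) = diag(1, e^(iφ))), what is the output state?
(0.09549 + 0.2939i)|0⟩ + (0.9045 - 0.2939i)|1⟩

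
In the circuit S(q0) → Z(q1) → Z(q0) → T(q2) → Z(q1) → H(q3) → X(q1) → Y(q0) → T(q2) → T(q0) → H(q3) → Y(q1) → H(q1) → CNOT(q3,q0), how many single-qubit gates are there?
13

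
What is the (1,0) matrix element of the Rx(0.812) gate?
-0.3949i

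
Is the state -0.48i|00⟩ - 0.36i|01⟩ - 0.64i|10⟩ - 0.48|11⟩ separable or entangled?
Entangled

Writing the state as a|00⟩ + b|01⟩ + c|10⟩ + d|11⟩, it is a product state iff ad − bc = 0.
Here (a, b, c, d) = (-0.48i, -0.36i, -0.64i, -0.48): ad − bc = (-0.48i)(-0.48) − (-0.36i)(-0.64i) = (0.2304 + 0.2304i) ≠ 0, so the state is entangled.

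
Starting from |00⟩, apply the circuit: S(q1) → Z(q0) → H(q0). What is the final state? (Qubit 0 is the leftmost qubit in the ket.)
1/√2|00⟩ + 1/√2|10⟩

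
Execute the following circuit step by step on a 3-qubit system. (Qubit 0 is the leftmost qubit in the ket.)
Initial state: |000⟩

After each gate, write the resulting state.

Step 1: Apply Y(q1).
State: i|010⟩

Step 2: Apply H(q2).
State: (1/√2)i|010⟩ + (1/√2)i|011⟩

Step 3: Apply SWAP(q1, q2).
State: (1/√2)i|001⟩ + (1/√2)i|011⟩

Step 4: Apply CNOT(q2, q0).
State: (1/√2)i|101⟩ + (1/√2)i|111⟩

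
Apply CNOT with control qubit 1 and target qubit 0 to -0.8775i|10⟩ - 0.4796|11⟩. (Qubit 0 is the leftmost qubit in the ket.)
-0.4796|01⟩ - 0.8775i|10⟩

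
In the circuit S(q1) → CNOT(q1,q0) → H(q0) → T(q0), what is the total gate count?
4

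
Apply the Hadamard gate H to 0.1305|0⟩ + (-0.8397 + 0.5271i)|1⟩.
(-0.5015 + 0.3727i)|0⟩ + (0.686 - 0.3727i)|1⟩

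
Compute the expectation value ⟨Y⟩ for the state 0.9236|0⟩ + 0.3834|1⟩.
0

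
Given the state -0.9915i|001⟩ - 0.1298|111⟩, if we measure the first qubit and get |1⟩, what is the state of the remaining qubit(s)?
-|11⟩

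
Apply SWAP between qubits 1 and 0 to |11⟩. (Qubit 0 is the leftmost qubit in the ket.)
|11⟩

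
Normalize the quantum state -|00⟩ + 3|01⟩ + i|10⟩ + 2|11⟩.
-0.2582|00⟩ + 0.7746|01⟩ + 0.2582i|10⟩ + 0.5164|11⟩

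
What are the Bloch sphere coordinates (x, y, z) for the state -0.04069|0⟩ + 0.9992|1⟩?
(-0.08131, 0, -0.9967)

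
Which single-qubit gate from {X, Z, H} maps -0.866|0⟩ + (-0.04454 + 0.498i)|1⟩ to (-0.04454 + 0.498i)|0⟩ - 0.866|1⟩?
X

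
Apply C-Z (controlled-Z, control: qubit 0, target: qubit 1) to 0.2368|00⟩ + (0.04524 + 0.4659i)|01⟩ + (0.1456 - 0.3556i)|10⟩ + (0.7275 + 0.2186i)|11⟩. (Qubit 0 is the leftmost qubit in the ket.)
0.2368|00⟩ + (0.04524 + 0.4659i)|01⟩ + (0.1456 - 0.3556i)|10⟩ + (-0.7275 - 0.2186i)|11⟩

C-Z leaves the control-|0⟩ kets |00⟩, |01⟩ unchanged and applies Z to qubit 1 on the control-|1⟩ pair (|10⟩, |11⟩).
Z = [[1, 0], [0, -1]].
With a = amp(|10⟩) = (0.1456 - 0.3556i) and b = amp(|11⟩) = (0.7275 + 0.2186i):
new amp(|10⟩) = (1)·a = (0.1456 - 0.3556i)
new amp(|11⟩) = (-1)·b = (-0.7275 - 0.2186i)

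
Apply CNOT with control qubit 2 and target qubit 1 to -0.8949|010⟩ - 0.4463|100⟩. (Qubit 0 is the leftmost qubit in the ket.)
-0.8949|010⟩ - 0.4463|100⟩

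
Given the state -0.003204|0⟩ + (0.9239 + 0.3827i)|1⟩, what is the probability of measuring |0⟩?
0.00001027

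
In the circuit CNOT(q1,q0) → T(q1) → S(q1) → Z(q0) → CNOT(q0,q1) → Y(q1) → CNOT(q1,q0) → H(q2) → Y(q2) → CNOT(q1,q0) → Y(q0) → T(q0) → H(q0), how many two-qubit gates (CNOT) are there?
4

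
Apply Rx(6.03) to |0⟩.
-0.992|0⟩ - 0.1263i|1⟩

Rx(6.03) = [[cos(θ/2), −i·sin(θ/2)], [−i·sin(θ/2), cos(θ/2)]]; θ = 6.03, cos(θ/2) ≈ -0.991998, sin(θ/2) ≈ 0.126255.
With a = amp(|0⟩) = 1 and b = amp(|1⟩) = 0:
new amp(|0⟩) = (-0.991998)·a + (-0.126255i)·b = -0.992
new amp(|1⟩) = (-0.126255i)·a + (-0.991998)·b = -0.1263i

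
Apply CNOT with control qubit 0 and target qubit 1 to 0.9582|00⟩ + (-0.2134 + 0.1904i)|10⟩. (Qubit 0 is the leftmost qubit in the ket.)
0.9582|00⟩ + (-0.2134 + 0.1904i)|11⟩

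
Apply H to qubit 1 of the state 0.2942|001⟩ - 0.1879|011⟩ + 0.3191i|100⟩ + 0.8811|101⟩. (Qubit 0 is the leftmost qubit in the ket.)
0.07517|001⟩ + 0.3409|011⟩ + 0.2256i|100⟩ + 0.623|101⟩ + 0.2256i|110⟩ + 0.623|111⟩

H on qubit 1 mixes each pair of kets that differ only in qubit 1: amplitudes (a, b) of (|…0…⟩, |…1…⟩) become ((a + b)/√2, (a − b)/√2). Kets absent from the input have amplitude 0.
(|001⟩, |011⟩): (a, b) = (0.2942, -0.1879) → (0.07517, 0.3409)
(|100⟩, |110⟩): (a, b) = (0.3191i, 0) → (0.2256i, 0.2256i)
(|101⟩, |111⟩): (a, b) = (0.8811, 0) → (0.623, 0.623)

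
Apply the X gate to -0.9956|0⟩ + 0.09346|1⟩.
0.09346|0⟩ - 0.9956|1⟩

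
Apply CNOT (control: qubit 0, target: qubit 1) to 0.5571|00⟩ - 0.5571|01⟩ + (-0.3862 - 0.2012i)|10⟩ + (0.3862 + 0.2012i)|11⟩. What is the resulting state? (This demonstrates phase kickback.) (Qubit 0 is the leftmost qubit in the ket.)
0.5571|00⟩ - 0.5571|01⟩ + (0.3862 + 0.2012i)|10⟩ + (-0.3862 - 0.2012i)|11⟩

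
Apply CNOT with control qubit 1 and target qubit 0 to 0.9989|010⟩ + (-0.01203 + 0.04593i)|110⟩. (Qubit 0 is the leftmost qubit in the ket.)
(-0.01203 + 0.04593i)|010⟩ + 0.9989|110⟩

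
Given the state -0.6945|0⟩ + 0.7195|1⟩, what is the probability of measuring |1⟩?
0.5177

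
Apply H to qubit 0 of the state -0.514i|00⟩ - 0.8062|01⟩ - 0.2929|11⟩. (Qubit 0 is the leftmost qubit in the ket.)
-0.3635i|00⟩ - 0.7772|01⟩ - 0.3635i|10⟩ - 0.363|11⟩

H on qubit 0 mixes each pair of kets that differ only in qubit 0: amplitudes (a, b) of (|…0…⟩, |…1…⟩) become ((a + b)/√2, (a − b)/√2). Kets absent from the input have amplitude 0.
(|00⟩, |10⟩): (a, b) = (-0.514i, 0) → (-0.3635i, -0.3635i)
(|01⟩, |11⟩): (a, b) = (-0.8062, -0.2929) → (-0.7772, -0.363)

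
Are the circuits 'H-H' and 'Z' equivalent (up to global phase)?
No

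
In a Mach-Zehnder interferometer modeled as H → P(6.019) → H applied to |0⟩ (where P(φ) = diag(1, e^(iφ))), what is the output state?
(0.9827 - 0.1306i)|0⟩ + (0.01735 + 0.1306i)|1⟩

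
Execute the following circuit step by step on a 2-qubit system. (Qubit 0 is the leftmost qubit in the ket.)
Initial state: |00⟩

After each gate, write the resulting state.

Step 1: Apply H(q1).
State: 1/√2|00⟩ + 1/√2|01⟩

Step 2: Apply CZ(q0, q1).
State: 1/√2|00⟩ + 1/√2|01⟩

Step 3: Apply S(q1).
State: 1/√2|00⟩ + (1/√2)i|01⟩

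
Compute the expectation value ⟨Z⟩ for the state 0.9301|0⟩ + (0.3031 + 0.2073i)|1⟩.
0.7302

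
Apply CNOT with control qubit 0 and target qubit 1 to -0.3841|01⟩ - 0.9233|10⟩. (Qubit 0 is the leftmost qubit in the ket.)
-0.3841|01⟩ - 0.9233|11⟩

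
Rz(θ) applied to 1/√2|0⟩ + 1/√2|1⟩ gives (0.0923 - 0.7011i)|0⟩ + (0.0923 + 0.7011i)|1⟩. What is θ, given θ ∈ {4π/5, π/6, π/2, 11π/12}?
11π/12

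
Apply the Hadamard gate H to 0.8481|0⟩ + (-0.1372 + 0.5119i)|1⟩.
(0.5027 + 0.362i)|0⟩ + (0.6967 - 0.362i)|1⟩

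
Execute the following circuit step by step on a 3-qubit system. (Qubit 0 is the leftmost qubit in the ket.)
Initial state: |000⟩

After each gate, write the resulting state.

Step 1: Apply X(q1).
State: |010⟩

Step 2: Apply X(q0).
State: |110⟩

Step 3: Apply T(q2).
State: |110⟩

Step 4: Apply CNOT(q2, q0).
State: |110⟩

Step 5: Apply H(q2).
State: 1/√2|110⟩ + 1/√2|111⟩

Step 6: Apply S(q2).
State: 1/√2|110⟩ + (1/√2)i|111⟩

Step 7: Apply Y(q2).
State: 1/√2|110⟩ + (1/√2)i|111⟩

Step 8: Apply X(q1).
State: 1/√2|100⟩ + (1/√2)i|101⟩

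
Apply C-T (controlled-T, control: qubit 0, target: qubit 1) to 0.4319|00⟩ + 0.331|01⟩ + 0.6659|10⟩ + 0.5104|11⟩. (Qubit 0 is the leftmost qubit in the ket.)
0.4319|00⟩ + 0.331|01⟩ + 0.6659|10⟩ + (0.3609 + 0.3609i)|11⟩

C-T leaves the control-|0⟩ kets |00⟩, |01⟩ unchanged and applies T to qubit 1 on the control-|1⟩ pair (|10⟩, |11⟩).
T = [[1, 0], [0, (1/√2 + (1/√2)i)]].
With a = amp(|10⟩) = 0.6659 and b = amp(|11⟩) = 0.5104:
new amp(|10⟩) = (1)·a = 0.6659
new amp(|11⟩) = (1/√2 + (1/√2)i)·b = (0.3609 + 0.3609i)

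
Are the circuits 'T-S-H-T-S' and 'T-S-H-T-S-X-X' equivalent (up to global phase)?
Yes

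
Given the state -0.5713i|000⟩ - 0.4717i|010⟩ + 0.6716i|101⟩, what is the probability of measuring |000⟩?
0.3264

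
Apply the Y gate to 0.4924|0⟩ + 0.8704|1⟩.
-0.8704i|0⟩ + 0.4924i|1⟩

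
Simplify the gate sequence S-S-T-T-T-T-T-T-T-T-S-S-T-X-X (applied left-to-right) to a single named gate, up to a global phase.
T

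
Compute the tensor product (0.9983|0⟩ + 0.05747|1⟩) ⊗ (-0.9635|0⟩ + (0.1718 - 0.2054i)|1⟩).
-0.9619|00⟩ + (0.1715 - 0.2051i)|01⟩ - 0.05537|10⟩ + (0.009873 - 0.0118i)|11⟩

amp(|b₁b₂…⟩) = product of the factor amplitudes for bits b₁, b₂, …; only kets whose every factor amplitude is nonzero survive.
|00⟩: (0.9983)(-0.9635) = -0.9619
|01⟩: (0.9983)(0.1718 - 0.2054i) = (0.1715 - 0.2051i)
|10⟩: (0.05747)(-0.9635) = -0.05537
|11⟩: (0.05747)(0.1718 - 0.2054i) = (0.009873 - 0.0118i)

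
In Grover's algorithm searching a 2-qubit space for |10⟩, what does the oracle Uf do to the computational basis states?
Uf|x⟩ = -|x⟩ if x = 10, else |x⟩ (phase flip on target)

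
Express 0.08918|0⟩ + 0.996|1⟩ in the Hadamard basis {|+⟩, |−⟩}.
0.7673|+⟩ - 0.6412|−⟩

With |ψ⟩ = α|0⟩ + β|1⟩, the Hadamard-basis coefficients are ⟨+|ψ⟩ = (α + β)/√2 and ⟨−|ψ⟩ = (α − β)/√2.
Here α = 0.08918, β = 0.996: (α + β)/√2 = 0.7673, (α − β)/√2 = -0.6412.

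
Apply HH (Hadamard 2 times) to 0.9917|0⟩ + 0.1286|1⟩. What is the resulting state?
0.9917|0⟩ + 0.1286|1⟩

H² = I, so an even number of Hadamards cancels: H^2 = I and the state is unchanged.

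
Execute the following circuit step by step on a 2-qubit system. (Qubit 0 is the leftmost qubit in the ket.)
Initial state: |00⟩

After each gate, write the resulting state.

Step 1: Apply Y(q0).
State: i|10⟩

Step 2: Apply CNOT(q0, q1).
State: i|11⟩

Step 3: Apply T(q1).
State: (-1/√2 + (1/√2)i)|11⟩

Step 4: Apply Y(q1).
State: (1/√2 + (1/√2)i)|10⟩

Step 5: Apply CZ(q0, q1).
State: (1/√2 + (1/√2)i)|10⟩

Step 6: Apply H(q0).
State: (1/2 + (1/2)i)|00⟩ + (-1/2 - (1/2)i)|10⟩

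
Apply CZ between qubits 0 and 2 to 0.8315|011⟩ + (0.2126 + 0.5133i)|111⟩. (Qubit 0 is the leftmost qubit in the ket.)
0.8315|011⟩ + (-0.2126 - 0.5133i)|111⟩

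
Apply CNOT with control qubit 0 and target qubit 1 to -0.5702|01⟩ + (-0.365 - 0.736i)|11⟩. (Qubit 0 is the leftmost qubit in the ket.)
-0.5702|01⟩ + (-0.365 - 0.736i)|10⟩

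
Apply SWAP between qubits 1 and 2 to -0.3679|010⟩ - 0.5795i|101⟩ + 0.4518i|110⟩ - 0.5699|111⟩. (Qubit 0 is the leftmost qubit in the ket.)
-0.3679|001⟩ + 0.4518i|101⟩ - 0.5795i|110⟩ - 0.5699|111⟩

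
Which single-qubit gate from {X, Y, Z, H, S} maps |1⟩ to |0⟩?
X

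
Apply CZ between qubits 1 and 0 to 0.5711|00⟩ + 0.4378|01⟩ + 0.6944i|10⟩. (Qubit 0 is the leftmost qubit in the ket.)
0.5711|00⟩ + 0.4378|01⟩ + 0.6944i|10⟩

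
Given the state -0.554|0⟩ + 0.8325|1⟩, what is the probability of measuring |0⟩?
0.3069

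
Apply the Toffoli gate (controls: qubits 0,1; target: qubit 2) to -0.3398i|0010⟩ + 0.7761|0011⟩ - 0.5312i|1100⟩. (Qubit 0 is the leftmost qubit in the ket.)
-0.3398i|0010⟩ + 0.7761|0011⟩ - 0.5312i|1110⟩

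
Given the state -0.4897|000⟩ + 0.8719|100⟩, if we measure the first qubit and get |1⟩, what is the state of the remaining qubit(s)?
|00⟩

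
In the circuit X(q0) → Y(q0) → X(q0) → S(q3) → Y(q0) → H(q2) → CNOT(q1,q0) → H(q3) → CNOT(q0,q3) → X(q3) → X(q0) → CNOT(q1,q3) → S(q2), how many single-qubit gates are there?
10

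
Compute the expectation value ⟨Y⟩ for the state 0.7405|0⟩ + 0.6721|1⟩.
0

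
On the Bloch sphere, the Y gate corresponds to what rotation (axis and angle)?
Rotation by π around the y-axis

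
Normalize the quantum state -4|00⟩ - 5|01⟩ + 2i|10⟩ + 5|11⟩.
-0.4781|00⟩ - 0.5976|01⟩ + 0.239i|10⟩ + 0.5976|11⟩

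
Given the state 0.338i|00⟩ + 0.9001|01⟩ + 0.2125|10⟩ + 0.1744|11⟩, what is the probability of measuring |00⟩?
0.1142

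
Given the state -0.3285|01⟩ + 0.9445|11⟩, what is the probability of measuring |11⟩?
0.8921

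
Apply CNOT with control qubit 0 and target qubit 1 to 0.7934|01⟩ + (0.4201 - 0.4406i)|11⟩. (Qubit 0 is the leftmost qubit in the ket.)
0.7934|01⟩ + (0.4201 - 0.4406i)|10⟩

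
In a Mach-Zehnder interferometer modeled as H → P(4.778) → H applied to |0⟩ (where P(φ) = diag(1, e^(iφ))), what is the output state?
(0.5328 - 0.4989i)|0⟩ + (0.4672 + 0.4989i)|1⟩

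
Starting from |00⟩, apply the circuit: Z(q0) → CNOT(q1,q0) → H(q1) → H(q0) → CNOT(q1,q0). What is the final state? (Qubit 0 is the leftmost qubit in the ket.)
1/2|00⟩ + 1/2|01⟩ + 1/2|10⟩ + 1/2|11⟩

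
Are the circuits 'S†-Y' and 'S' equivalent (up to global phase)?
No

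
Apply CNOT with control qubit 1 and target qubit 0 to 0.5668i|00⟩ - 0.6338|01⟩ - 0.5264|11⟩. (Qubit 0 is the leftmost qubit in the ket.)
0.5668i|00⟩ - 0.5264|01⟩ - 0.6338|11⟩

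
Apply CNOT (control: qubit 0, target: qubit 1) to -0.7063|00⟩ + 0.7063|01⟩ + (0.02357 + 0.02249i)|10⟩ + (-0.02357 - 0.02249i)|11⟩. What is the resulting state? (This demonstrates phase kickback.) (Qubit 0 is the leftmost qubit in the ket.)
-0.7063|00⟩ + 0.7063|01⟩ + (-0.02357 - 0.02249i)|10⟩ + (0.02357 + 0.02249i)|11⟩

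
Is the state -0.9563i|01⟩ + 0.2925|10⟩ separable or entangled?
Entangled

Writing the state as a|00⟩ + b|01⟩ + c|10⟩ + d|11⟩, it is a product state iff ad − bc = 0.
Here (a, b, c, d) = (0, -0.9563i, 0.2925, 0): ad − bc = (0)(0) − (-0.9563i)(0.2925) = 0.2797i ≠ 0, so the state is entangled.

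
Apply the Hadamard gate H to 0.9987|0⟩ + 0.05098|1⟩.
0.7422|0⟩ + 0.6701|1⟩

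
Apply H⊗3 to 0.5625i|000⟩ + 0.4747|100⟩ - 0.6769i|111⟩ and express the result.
(0.1678 - 0.04045i)|000⟩ + (0.1678 + 0.4382i)|001⟩ + (0.1678 + 0.4382i)|010⟩ + (0.1678 - 0.04045i)|011⟩ + (-0.1678 + 0.4382i)|100⟩ + (-0.1678 - 0.04045i)|101⟩ + (-0.1678 - 0.04045i)|110⟩ + (-0.1678 + 0.4382i)|111⟩

H⊗3 gives amp(|y⟩) = (1/2√2) Σ_x (−1)^(x·y) amp(|x⟩), where x·y is the number of positions in which both x and y have a 1.
|000⟩: (0.5625i + 0.4747 - 0.6769i)/(2√2) = (0.1678 - 0.04045i)
|001⟩: (0.5625i + 0.4747 + 0.6769i)/(2√2) = (0.1678 + 0.4382i)
|010⟩: (0.5625i + 0.4747 + 0.6769i)/(2√2) = (0.1678 + 0.4382i)
|011⟩: (0.5625i + 0.4747 - 0.6769i)/(2√2) = (0.1678 - 0.04045i)
|100⟩: (0.5625i - 0.4747 + 0.6769i)/(2√2) = (-0.1678 + 0.4382i)
|101⟩: (0.5625i - 0.4747 - 0.6769i)/(2√2) = (-0.1678 - 0.04045i)
|110⟩: (0.5625i - 0.4747 - 0.6769i)/(2√2) = (-0.1678 - 0.04045i)
|111⟩: (0.5625i - 0.4747 + 0.6769i)/(2√2) = (-0.1678 + 0.4382i)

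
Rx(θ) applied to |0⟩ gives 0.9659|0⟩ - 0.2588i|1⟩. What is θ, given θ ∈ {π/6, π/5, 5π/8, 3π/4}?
π/6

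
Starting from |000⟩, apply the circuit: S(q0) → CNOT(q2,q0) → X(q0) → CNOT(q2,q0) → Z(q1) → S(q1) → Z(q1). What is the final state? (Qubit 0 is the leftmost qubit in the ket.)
|100⟩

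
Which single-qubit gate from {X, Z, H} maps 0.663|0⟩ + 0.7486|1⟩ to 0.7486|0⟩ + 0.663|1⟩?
X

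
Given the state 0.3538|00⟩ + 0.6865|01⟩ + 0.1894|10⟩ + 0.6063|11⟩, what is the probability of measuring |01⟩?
0.4713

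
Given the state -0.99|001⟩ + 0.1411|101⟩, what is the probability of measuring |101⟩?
0.01991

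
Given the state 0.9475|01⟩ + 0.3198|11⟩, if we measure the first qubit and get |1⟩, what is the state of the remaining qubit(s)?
|1⟩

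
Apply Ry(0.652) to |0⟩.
0.9473|0⟩ + 0.3203|1⟩

Ry(0.652) = [[cos(θ/2), −sin(θ/2)], [sin(θ/2), cos(θ/2)]]; θ = 0.652, cos(θ/2) ≈ 0.947331, sin(θ/2) ≈ 0.320256.
With a = amp(|0⟩) = 1 and b = amp(|1⟩) = 0:
new amp(|0⟩) = (0.947331)·a + (-0.320256)·b = 0.9473
new amp(|1⟩) = (0.320256)·a + (0.947331)·b = 0.3203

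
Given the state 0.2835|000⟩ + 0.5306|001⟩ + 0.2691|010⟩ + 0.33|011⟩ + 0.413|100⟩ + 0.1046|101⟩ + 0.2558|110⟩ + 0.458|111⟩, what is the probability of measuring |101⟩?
0.01094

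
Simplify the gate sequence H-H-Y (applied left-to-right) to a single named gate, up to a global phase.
Y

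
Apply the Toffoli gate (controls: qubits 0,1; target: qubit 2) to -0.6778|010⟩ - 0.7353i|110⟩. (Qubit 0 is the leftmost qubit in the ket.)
-0.6778|010⟩ - 0.7353i|111⟩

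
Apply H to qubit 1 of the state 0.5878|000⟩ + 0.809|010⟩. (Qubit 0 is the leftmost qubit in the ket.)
0.9877|000⟩ - 0.1564|010⟩

H on qubit 1 mixes each pair of kets that differ only in qubit 1: amplitudes (a, b) of (|…0…⟩, |…1…⟩) become ((a + b)/√2, (a − b)/√2). Kets absent from the input have amplitude 0.
(|000⟩, |010⟩): (a, b) = (0.5878, 0.809) → (0.9877, -0.1564)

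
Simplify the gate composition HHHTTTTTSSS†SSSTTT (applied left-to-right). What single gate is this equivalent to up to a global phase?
H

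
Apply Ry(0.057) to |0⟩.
0.9996|0⟩ + 0.0285|1⟩

Ry(0.057) = [[cos(θ/2), −sin(θ/2)], [sin(θ/2), cos(θ/2)]]; θ = 0.057, cos(θ/2) ≈ 0.999594, sin(θ/2) ≈ 0.0284961.
With a = amp(|0⟩) = 1 and b = amp(|1⟩) = 0:
new amp(|0⟩) = (0.999594)·a + (-0.0284961)·b = 0.9996
new amp(|1⟩) = (0.0284961)·a + (0.999594)·b = 0.0285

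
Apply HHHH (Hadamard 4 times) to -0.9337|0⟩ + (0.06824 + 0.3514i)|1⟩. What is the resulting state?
-0.9337|0⟩ + (0.06824 + 0.3514i)|1⟩

H² = I, so an even number of Hadamards cancels: H^4 = I and the state is unchanged.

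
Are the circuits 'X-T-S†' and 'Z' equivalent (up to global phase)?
No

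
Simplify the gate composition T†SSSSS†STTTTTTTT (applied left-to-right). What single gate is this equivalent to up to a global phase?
T†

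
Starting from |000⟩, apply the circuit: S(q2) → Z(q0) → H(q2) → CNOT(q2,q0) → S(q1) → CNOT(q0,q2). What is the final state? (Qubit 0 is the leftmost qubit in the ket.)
1/√2|000⟩ + 1/√2|100⟩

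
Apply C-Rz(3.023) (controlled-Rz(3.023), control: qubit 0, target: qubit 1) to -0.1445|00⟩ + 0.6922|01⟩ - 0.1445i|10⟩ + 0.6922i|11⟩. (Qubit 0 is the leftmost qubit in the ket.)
-0.1445|00⟩ + 0.6922|01⟩ + (-0.1442 - 0.008563i)|10⟩ + (-0.691 + 0.04102i)|11⟩

C-Rz(3.023) leaves the control-|0⟩ kets |00⟩, |01⟩ unchanged and applies Rz(3.023) to qubit 1 on the control-|1⟩ pair (|10⟩, |11⟩).
Rz(3.023) = [[e^(−iθ/2), 0], [0, e^(iθ/2)]] with e^(±iθ/2) = cos(θ/2) ± i·sin(θ/2); θ = 3.023, cos(θ/2) ≈ 0.0592616, sin(θ/2) ≈ 0.998242.
With a = amp(|10⟩) = -0.1445i and b = amp(|11⟩) = 0.6922i:
new amp(|10⟩) = (0.0592616 - 0.998242i)·a = (-0.1442 - 0.008563i)
new amp(|11⟩) = (0.0592616 + 0.998242i)·b = (-0.691 + 0.04102i)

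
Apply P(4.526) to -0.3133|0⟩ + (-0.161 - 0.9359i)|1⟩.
-0.3133|0⟩ + (-0.8899 + 0.3316i)|1⟩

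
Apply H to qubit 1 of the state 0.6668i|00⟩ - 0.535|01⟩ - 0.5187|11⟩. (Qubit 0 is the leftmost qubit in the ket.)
(-0.3783 + 0.4715i)|00⟩ + (0.3783 + 0.4715i)|01⟩ - 0.3668|10⟩ + 0.3668|11⟩

H on qubit 1 mixes each pair of kets that differ only in qubit 1: amplitudes (a, b) of (|…0…⟩, |…1…⟩) become ((a + b)/√2, (a − b)/√2). Kets absent from the input have amplitude 0.
(|00⟩, |01⟩): (a, b) = (0.6668i, -0.535) → ((-0.3783 + 0.4715i), (0.3783 + 0.4715i))
(|10⟩, |11⟩): (a, b) = (0, -0.5187) → (-0.3668, 0.3668)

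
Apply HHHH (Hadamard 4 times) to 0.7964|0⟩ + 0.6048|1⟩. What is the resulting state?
0.7964|0⟩ + 0.6048|1⟩

H² = I, so an even number of Hadamards cancels: H^4 = I and the state is unchanged.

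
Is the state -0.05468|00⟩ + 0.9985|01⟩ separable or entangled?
Separable

Writing the state as a|00⟩ + b|01⟩ + c|10⟩ + d|11⟩, it is a product state iff ad − bc = 0.
Here (a, b, c, d) = (-0.05468, 0.9985, 0, 0): ad − bc = (-0.05468)(0) − (0.9985)(0) = 0, so the state is separable.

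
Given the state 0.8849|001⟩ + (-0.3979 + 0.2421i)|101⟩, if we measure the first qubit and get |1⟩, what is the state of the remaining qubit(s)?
(-0.8543 + 0.5198i)|01⟩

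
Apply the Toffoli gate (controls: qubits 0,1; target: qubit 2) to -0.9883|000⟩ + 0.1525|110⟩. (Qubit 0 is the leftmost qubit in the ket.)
-0.9883|000⟩ + 0.1525|111⟩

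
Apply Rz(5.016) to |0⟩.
(-0.8059 - 0.592i)|0⟩

Rz(5.016) = [[e^(−iθ/2), 0], [0, e^(iθ/2)]] with e^(±iθ/2) = cos(θ/2) ± i·sin(θ/2); θ = 5.016, cos(θ/2) ≈ -0.805906, sin(θ/2) ≈ 0.592044.
With a = amp(|0⟩) = 1 and b = amp(|1⟩) = 0:
new amp(|0⟩) = (-0.805906 - 0.592044i)·a = (-0.8059 - 0.592i)
new amp(|1⟩) = (-0.805906 + 0.592044i)·b = 0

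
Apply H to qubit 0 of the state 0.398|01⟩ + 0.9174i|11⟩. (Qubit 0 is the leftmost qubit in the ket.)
(0.2814 + 0.6487i)|01⟩ + (0.2814 - 0.6487i)|11⟩

H on qubit 0 mixes each pair of kets that differ only in qubit 0: amplitudes (a, b) of (|…0…⟩, |…1…⟩) become ((a + b)/√2, (a − b)/√2). Kets absent from the input have amplitude 0.
(|01⟩, |11⟩): (a, b) = (0.398, 0.9174i) → ((0.2814 + 0.6487i), (0.2814 - 0.6487i))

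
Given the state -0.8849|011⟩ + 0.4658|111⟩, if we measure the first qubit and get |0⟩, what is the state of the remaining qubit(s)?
-|11⟩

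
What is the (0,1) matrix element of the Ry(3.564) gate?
-0.9778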